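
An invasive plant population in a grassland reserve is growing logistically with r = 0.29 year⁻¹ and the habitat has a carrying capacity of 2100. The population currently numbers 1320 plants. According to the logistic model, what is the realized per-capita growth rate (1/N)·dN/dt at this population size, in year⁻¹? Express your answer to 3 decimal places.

(1/N)·dN/dt = r(1 − N/K) = 0.29 × (1 − 1320/2100).
= 0.29 × 0.37143 = 0.10771.

0.108 per year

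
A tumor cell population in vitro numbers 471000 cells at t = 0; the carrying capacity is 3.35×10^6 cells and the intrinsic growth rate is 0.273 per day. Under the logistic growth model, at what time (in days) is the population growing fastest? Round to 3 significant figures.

6.63 days

Logistic growth is fastest at N = K/2 = 1.675×10^6.
A = (K − N₀)/N₀ = 6.1125. Set K/(1 + A·e^(−rt)) = K/2 → A·e^(−rt) = 1.
e^(−0.273t) = 1/6.1125 = 0.163598, so t = ln(6.1125)/0.273 = 1.8103/0.273 = 6.6313.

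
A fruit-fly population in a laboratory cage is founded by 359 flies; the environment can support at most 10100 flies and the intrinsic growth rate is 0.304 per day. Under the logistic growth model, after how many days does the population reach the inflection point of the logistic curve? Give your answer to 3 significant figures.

Logistic growth is fastest at N = K/2 = 5050.
A = (K − N₀)/N₀ = 27.134. Set K/(1 + A·e^(−rt)) = K/2 → A·e^(−rt) = 1.
e^(−0.304t) = 1/27.134 = 0.0368545, so t = ln(27.134)/0.304 = 3.3008/0.304 = 10.858.

10.9 days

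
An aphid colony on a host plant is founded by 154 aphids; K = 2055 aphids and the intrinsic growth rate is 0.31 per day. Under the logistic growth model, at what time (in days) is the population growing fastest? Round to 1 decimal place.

8.1 days

Logistic growth is fastest at N = K/2 = 1027.5.
A = (K − N₀)/N₀ = 12.344. Set K/(1 + A·e^(−rt)) = K/2 → A·e^(−rt) = 1.
e^(−0.31t) = 1/12.344 = 0.08101, so t = ln(12.344)/0.31 = 2.5132/0.31 = 8.107.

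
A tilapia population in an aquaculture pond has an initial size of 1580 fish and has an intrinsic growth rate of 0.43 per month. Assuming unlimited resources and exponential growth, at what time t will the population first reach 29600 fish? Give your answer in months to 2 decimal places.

6.81 months

Set N₀·e^(rt) = 29600: e^(0.43·t) = 29600/1580 = 18.734.
0.43·t = ln(18.734) = 2.9303, so t = 2.9303/0.43 = 6.8148.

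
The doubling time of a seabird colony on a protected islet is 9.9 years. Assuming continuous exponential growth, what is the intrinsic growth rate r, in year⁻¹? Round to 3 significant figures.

r = ln(2)/t_d = 0.6931/9.9 = 0.070015.

0.0700 per year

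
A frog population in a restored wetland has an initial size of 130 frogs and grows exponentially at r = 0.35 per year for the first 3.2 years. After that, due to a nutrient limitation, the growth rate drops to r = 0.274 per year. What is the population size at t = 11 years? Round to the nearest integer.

3377 frogs

Phase 1: N(3.2) = 130·e^(0.35×3.2) = 130·e^1.12 = 398.431.
Phase 2 runs for 11 − 3.2 = 7.8 years at r = 0.274.
N(11) = 398.431·e^(0.274×7.8) = 398.431·e^2.137 = 3376.97.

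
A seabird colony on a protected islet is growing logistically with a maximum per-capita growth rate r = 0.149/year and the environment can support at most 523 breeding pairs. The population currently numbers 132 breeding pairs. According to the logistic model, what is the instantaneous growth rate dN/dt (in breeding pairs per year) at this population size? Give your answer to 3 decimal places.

dN/dt = rN(1 − N/K) = 0.149 × 132 × (1 − 132/523).
1 − 132/523 = 0.74761; dN/dt = 0.149 × 132 × 0.74761 = 14.704.

14.704 breeding pairs per year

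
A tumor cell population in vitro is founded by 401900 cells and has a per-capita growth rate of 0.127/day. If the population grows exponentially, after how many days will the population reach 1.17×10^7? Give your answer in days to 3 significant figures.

Set N₀·e^(rt) = 1.17×10^7: e^(0.127·t) = 1.17×10^7/401900 = 29.112.
0.127·t = ln(29.112) = 3.3711, so t = 3.3711/0.127 = 26.544.

26.5 days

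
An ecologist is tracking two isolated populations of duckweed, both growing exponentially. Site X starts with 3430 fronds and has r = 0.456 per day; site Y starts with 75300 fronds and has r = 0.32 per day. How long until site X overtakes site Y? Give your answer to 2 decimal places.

22.71 days

Set 3430·e^(0.456t) = 75300·e^(0.32t).
e^((0.456 − 0.32)t) = 75300/3430 → e^(0.136·t) = 21.953.
0.136·t = ln(21.953) = 3.0889, so t = 3.0889/0.136 = 22.713.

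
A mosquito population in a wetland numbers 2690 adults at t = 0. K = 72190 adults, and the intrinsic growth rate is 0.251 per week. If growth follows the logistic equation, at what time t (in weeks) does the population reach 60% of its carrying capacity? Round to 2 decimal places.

A = (K − N₀)/N₀ = (72190 − 2690)/2690 = 25.836.
Solve 72190/(1 + 25.836·e^(−0.251t)) = 43314: 1 + 25.836·e^(−0.251t) = 1.6667, so e^(−0.251t) = 0.0258034.
−0.251·t = ln(0.0258034) = -3.6573, so t = 3.6573/0.251 = 14.571.

14.57 weeks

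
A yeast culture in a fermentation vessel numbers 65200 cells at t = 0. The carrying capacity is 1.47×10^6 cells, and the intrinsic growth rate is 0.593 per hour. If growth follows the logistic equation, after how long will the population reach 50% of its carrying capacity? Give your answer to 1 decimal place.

A = (K − N₀)/N₀ = (1.47×10^6 − 65200)/65200 = 21.546.
Solve 1.47×10^6/(1 + 21.546·e^(−0.593t)) = 735000: 1 + 21.546·e^(−0.593t) = 2, so e^(−0.593t) = 0.0464123.
−0.593·t = ln(0.0464123) = -3.0702, so t = 3.0702/0.593 = 5.1774.

5.2 hours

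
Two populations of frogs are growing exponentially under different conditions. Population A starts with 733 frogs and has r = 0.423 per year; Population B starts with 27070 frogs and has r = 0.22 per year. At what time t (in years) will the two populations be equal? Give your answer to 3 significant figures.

Set 733·e^(0.423t) = 27070·e^(0.22t).
e^((0.423 − 0.22)t) = 27070/733 → e^(0.203·t) = 36.93.
0.203·t = ln(36.93) = 3.609, so t = 3.609/0.203 = 17.779.

17.8 years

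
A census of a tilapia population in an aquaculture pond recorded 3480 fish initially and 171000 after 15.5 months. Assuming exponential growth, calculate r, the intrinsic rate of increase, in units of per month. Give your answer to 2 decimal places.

From N(t) = N₀·e^(rt): e^(r·15.5) = 171000/3480 = 49.138.
r·15.5 = ln(49.138) = 3.8946, so r = 3.8946/15.5 = 0.25127.

0.25 per month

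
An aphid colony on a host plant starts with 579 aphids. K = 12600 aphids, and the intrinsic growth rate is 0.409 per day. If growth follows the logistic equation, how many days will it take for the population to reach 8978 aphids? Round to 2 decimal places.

A = (K − N₀)/N₀ = (12600 − 579)/579 = 20.762.
Solve 12600/(1 + 20.762·e^(−0.409t)) = 8978: 1 + 20.762·e^(−0.409t) = 1.4034, so e^(−0.409t) = 0.0194315.
−0.409·t = ln(0.0194315) = -3.9409, so t = 3.9409/0.409 = 9.6354.

9.64 days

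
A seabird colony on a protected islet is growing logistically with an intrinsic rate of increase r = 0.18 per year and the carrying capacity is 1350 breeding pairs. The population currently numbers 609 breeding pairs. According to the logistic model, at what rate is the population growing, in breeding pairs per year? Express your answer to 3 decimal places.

60.169 breeding pairs per year

dN/dt = rN(1 − N/K) = 0.18 × 609 × (1 − 609/1350).
1 − 609/1350 = 0.54889; dN/dt = 0.18 × 609 × 0.54889 = 60.169.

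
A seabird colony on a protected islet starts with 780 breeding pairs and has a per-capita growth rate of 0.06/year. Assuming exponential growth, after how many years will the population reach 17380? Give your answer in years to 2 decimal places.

51.73 years

Set N₀·e^(rt) = 17380: e^(0.06·t) = 17380/780 = 22.282.
0.06·t = ln(22.282) = 3.1038, so t = 3.1038/0.06 = 51.73.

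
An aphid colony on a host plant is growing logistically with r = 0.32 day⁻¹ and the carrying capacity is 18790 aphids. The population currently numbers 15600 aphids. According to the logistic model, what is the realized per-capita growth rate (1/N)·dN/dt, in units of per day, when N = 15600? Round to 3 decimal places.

0.054 per day

(1/N)·dN/dt = r(1 − N/K) = 0.32 × (1 − 15600/18790).
= 0.32 × 0.16977 = 0.054327.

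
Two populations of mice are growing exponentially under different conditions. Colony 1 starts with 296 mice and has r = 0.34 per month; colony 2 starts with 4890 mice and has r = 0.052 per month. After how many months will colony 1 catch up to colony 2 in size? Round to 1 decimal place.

9.7 months

Set 296·e^(0.34t) = 4890·e^(0.052t).
e^((0.34 − 0.052)t) = 4890/296 → e^(0.288·t) = 16.52.
0.288·t = ln(16.52) = 2.8046, so t = 2.8046/0.288 = 9.7382.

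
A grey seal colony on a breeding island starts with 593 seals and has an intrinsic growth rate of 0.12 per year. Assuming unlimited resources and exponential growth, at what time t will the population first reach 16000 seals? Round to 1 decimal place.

27.5 years

Set N₀·e^(rt) = 16000: e^(0.12·t) = 16000/593 = 26.981.
0.12·t = ln(26.981) = 3.2951, so t = 3.2951/0.12 = 27.46.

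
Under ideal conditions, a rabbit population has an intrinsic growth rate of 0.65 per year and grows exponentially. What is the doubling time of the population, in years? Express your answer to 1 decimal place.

Doubling time t_d = ln(2)/r = 0.6931/0.65 = 1.0664.

1.1 years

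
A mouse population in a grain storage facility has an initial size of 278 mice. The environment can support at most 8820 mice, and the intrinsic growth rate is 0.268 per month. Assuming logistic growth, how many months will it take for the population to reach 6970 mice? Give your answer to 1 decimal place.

A = (K − N₀)/N₀ = (8820 − 278)/278 = 30.727.
Solve 8820/(1 + 30.727·e^(−0.268t)) = 6970: 1 + 30.727·e^(−0.268t) = 1.2654, so e^(−0.268t) = 0.00863822.
−0.268·t = ln(0.00863822) = -4.7516, so t = 4.7516/0.268 = 17.73.

17.7 months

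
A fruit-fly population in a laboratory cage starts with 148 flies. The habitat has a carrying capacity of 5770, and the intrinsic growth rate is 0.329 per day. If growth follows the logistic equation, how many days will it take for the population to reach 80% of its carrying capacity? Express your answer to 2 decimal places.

A = (K − N₀)/N₀ = (5770 − 148)/148 = 37.986.
Solve 5770/(1 + 37.986·e^(−0.329t)) = 4616: 1 + 37.986·e^(−0.329t) = 1.25, so e^(−0.329t) = 0.00658129.
−0.329·t = ln(0.00658129) = -5.0235, so t = 5.0235/0.329 = 15.269.

15.27 days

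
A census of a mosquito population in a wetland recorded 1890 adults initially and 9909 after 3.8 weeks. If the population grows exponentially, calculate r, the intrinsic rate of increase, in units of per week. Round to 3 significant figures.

0.436 per week

From N(t) = N₀·e^(rt): e^(r·3.8) = 9909/1890 = 5.2429.
r·3.8 = ln(5.2429) = 1.6569, so r = 1.6569/3.8 = 0.43602.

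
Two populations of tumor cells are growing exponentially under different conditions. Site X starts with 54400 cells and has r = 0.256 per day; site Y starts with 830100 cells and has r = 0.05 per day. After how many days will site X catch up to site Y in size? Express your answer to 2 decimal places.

13.23 days

Set 54400·e^(0.256t) = 830100·e^(0.05t).
e^((0.256 − 0.05)t) = 830100/54400 → e^(0.206·t) = 15.259.
0.206·t = ln(15.259) = 2.7252, so t = 2.7252/0.206 = 13.229.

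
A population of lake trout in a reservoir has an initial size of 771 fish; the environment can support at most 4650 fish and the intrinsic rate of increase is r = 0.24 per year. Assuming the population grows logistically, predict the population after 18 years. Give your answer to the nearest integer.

4358 fish

A = (K − N₀)/N₀ = (4650 − 771)/771 = 5.0311.
N(t) = K/(1 + A·e^(−rt)) = 4650/(1 + 5.0311×e^(−0.24×18)).
e^(−4.32) = 0.0133; denominator = 1 + 5.0311×0.0133 = 1.0669.
N = 4650/1.0669 = 4358.37.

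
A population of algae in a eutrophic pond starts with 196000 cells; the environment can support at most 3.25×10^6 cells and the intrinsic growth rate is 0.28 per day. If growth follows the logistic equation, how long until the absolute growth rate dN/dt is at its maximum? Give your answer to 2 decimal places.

Logistic growth is fastest at N = K/2 = 1.625×10^6.
A = (K − N₀)/N₀ = 15.582. Set K/(1 + A·e^(−rt)) = K/2 → A·e^(−rt) = 1.
e^(−0.28t) = 1/15.582 = 0.0641781, so t = ln(15.582)/0.28 = 2.7461/0.28 = 9.8075.

9.81 days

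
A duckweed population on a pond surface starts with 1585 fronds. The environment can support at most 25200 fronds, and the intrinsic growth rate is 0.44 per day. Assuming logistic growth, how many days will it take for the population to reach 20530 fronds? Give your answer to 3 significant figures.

A = (K − N₀)/N₀ = (25200 − 1585)/1585 = 14.899.
Solve 25200/(1 + 14.899·e^(−0.44t)) = 20530: 1 + 14.899·e^(−0.44t) = 1.2275, so e^(−0.44t) = 0.0152675.
−0.44·t = ln(0.0152675) = -4.182, so t = 4.182/0.44 = 9.5046.

9.50 days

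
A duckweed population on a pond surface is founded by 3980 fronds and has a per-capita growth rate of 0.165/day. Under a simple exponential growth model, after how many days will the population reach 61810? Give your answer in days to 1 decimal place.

16.6 days

Set N₀·e^(rt) = 61810: e^(0.165·t) = 61810/3980 = 15.53.
0.165·t = ln(15.53) = 2.7428, so t = 2.7428/0.165 = 16.623.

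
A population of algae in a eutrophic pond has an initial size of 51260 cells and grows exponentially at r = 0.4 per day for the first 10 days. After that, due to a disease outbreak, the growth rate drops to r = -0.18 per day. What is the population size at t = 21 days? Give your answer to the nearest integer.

386415 cells

Phase 1: N(10) = 51260·e^(0.4×10) = 51260·e^4 = 2.798701×10^6.
Phase 2 runs for 21 − 10 = 11 days at r = -0.18.
N(21) = 2.798701×10^6·e^(-0.18×11) = 2.798701×10^6·e^-1.98 = 386415.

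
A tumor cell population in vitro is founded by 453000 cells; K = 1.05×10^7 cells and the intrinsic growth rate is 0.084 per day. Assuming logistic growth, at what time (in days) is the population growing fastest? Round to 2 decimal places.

Logistic growth is fastest at N = K/2 = 5.25×10^6.
A = (K − N₀)/N₀ = 22.179. Set K/(1 + A·e^(−rt)) = K/2 → A·e^(−rt) = 1.
e^(−0.084t) = 1/22.179 = 0.0450881, so t = ln(22.179)/0.084 = 3.0991/0.084 = 36.894.

36.89 days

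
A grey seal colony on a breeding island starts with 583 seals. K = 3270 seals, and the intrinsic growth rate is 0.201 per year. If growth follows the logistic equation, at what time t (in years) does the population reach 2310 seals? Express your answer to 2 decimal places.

A = (K − N₀)/N₀ = (3270 − 583)/583 = 4.6089.
Solve 3270/(1 + 4.6089·e^(−0.201t)) = 2310: 1 + 4.6089·e^(−0.201t) = 1.4156, so e^(−0.201t) = 0.0901696.
−0.201·t = ln(0.0901696) = -2.4061, so t = 2.4061/0.201 = 11.97.

11.97 years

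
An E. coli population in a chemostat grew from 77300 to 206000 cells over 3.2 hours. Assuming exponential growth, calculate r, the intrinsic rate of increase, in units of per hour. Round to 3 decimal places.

From N(t) = N₀·e^(rt): e^(r·3.2) = 206000/77300 = 2.6649.
r·3.2 = ln(2.6649) = 0.98018, so r = 0.98018/3.2 = 0.30631.

0.306 per hour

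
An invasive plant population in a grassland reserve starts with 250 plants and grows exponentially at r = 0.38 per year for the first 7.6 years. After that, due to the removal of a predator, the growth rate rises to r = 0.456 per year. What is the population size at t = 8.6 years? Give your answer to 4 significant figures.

7083 plants

Phase 1: N(7.6) = 250·e^(0.38×7.6) = 250·e^2.888 = 4489.34.
Phase 2 runs for 8.6 − 7.6 = 1 years at r = 0.456.
N(8.6) = 4489.34·e^(0.456×1) = 4489.34·e^0.456 = 7083.06.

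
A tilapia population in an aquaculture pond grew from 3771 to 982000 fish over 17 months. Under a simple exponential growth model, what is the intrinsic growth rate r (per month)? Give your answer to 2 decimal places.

0.33 per month

From N(t) = N₀·e^(rt): e^(r·17) = 982000/3771 = 260.41.
r·17 = ln(260.41) = 5.5623, so r = 5.5623/17 = 0.32719.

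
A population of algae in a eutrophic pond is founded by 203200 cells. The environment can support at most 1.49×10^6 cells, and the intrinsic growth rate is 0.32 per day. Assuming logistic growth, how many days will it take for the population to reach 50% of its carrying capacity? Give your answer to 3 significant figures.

A = (K − N₀)/N₀ = (1.49×10^6 − 203200)/203200 = 6.3327.
Solve 1.49×10^6/(1 + 6.3327·e^(−0.32t)) = 745000: 1 + 6.3327·e^(−0.32t) = 2, so e^(−0.32t) = 0.157911.
−0.32·t = ln(0.157911) = -1.8457, so t = 1.8457/0.32 = 5.7679.

5.77 days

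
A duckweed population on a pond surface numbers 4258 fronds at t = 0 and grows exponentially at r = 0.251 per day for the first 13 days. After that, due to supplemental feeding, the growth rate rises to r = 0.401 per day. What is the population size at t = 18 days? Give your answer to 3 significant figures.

826000 fronds

Phase 1: N(13) = 4258·e^(0.251×13) = 4258·e^3.263 = 111252.
Phase 2 runs for 18 − 13 = 5 days at r = 0.401.
N(18) = 111252·e^(0.401×5) = 111252·e^2.005 = 826169.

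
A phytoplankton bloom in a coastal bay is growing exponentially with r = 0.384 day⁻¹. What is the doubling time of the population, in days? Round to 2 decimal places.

1.81 days

Doubling time t_d = ln(2)/r = 0.6931/0.384 = 1.8051.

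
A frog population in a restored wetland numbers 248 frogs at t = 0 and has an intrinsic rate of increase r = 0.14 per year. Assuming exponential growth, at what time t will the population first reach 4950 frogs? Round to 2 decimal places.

21.38 years

Set N₀·e^(rt) = 4950: e^(0.14·t) = 4950/248 = 19.96.
0.14·t = ln(19.96) = 2.9937, so t = 2.9937/0.14 = 21.384.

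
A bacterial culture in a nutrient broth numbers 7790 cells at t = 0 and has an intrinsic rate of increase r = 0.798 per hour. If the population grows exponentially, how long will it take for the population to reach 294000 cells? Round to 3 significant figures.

Set N₀·e^(rt) = 294000: e^(0.798·t) = 294000/7790 = 37.741.
0.798·t = ln(37.741) = 3.6307, so t = 3.6307/0.798 = 4.5498.

4.55 hours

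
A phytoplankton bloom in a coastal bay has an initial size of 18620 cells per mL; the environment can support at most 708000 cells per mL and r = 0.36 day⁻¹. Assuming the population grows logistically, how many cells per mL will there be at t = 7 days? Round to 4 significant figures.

A = (K − N₀)/N₀ = (708000 − 18620)/18620 = 37.024.
N(t) = K/(1 + A·e^(−rt)) = 708000/(1 + 37.024×e^(−0.36×7)).
e^(−2.52) = 0.08046; denominator = 1 + 37.024×0.08046 = 3.9789.
N = 708000/3.9789 = 177938.

177900 cells per mL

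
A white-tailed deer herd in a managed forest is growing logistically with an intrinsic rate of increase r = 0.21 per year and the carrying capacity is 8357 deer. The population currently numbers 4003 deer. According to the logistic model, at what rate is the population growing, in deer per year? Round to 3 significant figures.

438 deer per year

dN/dt = rN(1 − N/K) = 0.21 × 4003 × (1 − 4003/8357).
1 − 4003/8357 = 0.521; dN/dt = 0.21 × 4003 × 0.521 = 437.97.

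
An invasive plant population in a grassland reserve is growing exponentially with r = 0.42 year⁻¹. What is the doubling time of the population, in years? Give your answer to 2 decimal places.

Doubling time t_d = ln(2)/r = 0.6931/0.42 = 1.6504.

1.65 years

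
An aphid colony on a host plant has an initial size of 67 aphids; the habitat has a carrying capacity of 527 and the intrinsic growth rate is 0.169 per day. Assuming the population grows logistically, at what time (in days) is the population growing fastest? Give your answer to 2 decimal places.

Logistic growth is fastest at N = K/2 = 263.5.
A = (K − N₀)/N₀ = 6.8657. Set K/(1 + A·e^(−rt)) = K/2 → A·e^(−rt) = 1.
e^(−0.169t) = 1/6.8657 = 0.145652, so t = ln(6.8657)/0.169 = 1.9265/0.169 = 11.4.

11.40 days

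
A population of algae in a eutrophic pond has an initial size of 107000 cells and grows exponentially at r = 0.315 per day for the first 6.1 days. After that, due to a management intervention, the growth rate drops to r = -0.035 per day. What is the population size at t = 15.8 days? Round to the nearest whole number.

Phase 1: N(6.1) = 107000·e^(0.315×6.1) = 107000·e^1.921 = 730938.
Phase 2 runs for 15.8 − 6.1 = 9.7 days at r = -0.035.
N(15.8) = 730938·e^(-0.035×9.7) = 730938·e^-0.3395 = 520520.

520520 cells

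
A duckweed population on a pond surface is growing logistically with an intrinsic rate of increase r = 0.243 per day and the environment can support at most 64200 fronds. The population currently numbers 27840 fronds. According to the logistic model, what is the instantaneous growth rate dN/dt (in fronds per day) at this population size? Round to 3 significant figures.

3830 fronds per day

dN/dt = rN(1 − N/K) = 0.243 × 27840 × (1 − 27840/64200).
1 − 27840/64200 = 0.56636; dN/dt = 0.243 × 27840 × 0.56636 = 3831.5.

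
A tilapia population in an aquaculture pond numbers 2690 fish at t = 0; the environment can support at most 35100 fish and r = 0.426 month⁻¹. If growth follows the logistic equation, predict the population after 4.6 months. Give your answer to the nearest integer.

13011 fish

A = (K − N₀)/N₀ = (35100 − 2690)/2690 = 12.048.
N(t) = K/(1 + A·e^(−rt)) = 35100/(1 + 12.048×e^(−0.426×4.6)).
e^(−1.96) = 0.14091; denominator = 1 + 12.048×0.14091 = 2.6978.
N = 35100/2.6978 = 13010.7.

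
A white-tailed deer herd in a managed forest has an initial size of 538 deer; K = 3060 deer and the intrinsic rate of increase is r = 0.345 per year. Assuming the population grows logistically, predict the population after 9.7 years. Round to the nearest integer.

A = (K − N₀)/N₀ = (3060 − 538)/538 = 4.6877.
N(t) = K/(1 + A·e^(−rt)) = 3060/(1 + 4.6877×e^(−0.345×9.7)).
e^(−3.346) = 0.035207; denominator = 1 + 4.6877×0.035207 = 1.165.
N = 3060/1.165 = 2626.51.

2627 deer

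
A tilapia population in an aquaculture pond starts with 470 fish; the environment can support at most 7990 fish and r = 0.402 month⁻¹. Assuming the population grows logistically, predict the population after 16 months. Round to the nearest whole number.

A = (K − N₀)/N₀ = (7990 − 470)/470 = 16.
N(t) = K/(1 + A·e^(−rt)) = 7990/(1 + 16×e^(−0.402×16)).
e^(−6.432) = 0.0016092; denominator = 1 + 16×0.0016092 = 1.0257.
N = 7990/1.0257 = 7789.44.

7789 fish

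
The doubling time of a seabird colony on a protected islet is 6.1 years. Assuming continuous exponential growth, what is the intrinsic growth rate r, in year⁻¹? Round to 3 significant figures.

0.114 per year

r = ln(2)/t_d = 0.6931/6.1 = 0.11363.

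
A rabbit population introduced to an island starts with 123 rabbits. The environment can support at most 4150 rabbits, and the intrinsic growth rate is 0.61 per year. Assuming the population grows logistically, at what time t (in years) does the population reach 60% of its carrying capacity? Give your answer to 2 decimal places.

A = (K − N₀)/N₀ = (4150 − 123)/123 = 32.74.
Solve 4150/(1 + 32.74·e^(−0.61t)) = 2490: 1 + 32.74·e^(−0.61t) = 1.6667, so e^(−0.61t) = 0.0203626.
−0.61·t = ln(0.0203626) = -3.8941, so t = 3.8941/0.61 = 6.3837.

6.38 years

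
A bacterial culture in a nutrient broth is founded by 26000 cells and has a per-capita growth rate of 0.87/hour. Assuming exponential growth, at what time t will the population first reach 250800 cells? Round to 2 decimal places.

2.61 hours

Set N₀·e^(rt) = 250800: e^(0.87·t) = 250800/26000 = 9.6462.
0.87·t = ln(9.6462) = 2.2666, so t = 2.2666/0.87 = 2.6052.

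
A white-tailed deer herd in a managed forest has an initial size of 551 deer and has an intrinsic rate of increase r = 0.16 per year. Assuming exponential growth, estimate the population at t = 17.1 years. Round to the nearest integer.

8499 deer

N(t) = N₀·e^(rt) = 551 × e^(0.16×17.1) = 551 × e^2.736.
e^2.736 ≈ 15.425, so N ≈ 551 × 15.425 = 8499.26.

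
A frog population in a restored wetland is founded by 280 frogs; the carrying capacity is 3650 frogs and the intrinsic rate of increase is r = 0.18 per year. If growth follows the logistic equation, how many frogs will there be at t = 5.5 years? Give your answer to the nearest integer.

A = (K − N₀)/N₀ = (3650 − 280)/280 = 12.036.
N(t) = K/(1 + A·e^(−rt)) = 3650/(1 + 12.036×e^(−0.18×5.5)).
e^(−0.99) = 0.37158; denominator = 1 + 12.036×0.37158 = 5.4722.
N = 3650/5.4722 = 667.009.

667 frogs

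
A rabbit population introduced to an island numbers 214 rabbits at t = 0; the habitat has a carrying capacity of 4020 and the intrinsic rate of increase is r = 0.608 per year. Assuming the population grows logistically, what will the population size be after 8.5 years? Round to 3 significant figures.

A = (K − N₀)/N₀ = (4020 − 214)/214 = 17.785.
N(t) = K/(1 + A·e^(−rt)) = 4020/(1 + 17.785×e^(−0.608×8.5)).
e^(−5.168) = 0.0056959; denominator = 1 + 17.785×0.0056959 = 1.1013.
N = 4020/1.1013 = 3650.22.

3650 rabbits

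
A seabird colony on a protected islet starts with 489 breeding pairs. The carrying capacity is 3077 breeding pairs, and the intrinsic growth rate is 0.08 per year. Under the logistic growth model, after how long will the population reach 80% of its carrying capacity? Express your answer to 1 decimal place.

A = (K − N₀)/N₀ = (3077 − 489)/489 = 5.2924.
Solve 3077/(1 + 5.2924·e^(−0.08t)) = 2461.6: 1 + 5.2924·e^(−0.08t) = 1.25, so e^(−0.08t) = 0.0472372.
−0.08·t = ln(0.0472372) = -3.0526, so t = 3.0526/0.08 = 38.157.

38.2 years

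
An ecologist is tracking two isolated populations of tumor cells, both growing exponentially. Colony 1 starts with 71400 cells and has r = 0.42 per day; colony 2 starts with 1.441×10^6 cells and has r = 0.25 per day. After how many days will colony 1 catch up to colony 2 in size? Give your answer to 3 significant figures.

Set 71400·e^(0.42t) = 1.441×10^6·e^(0.25t).
e^((0.42 − 0.25)t) = 1.441×10^6/71400 → e^(0.17·t) = 20.182.
0.17·t = ln(20.182) = 3.0048, so t = 3.0048/0.17 = 17.675.

17.7 days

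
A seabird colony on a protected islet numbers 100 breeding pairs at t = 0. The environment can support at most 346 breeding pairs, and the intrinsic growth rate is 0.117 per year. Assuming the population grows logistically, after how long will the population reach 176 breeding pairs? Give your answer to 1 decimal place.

8.0 years

A = (K − N₀)/N₀ = (346 − 100)/100 = 2.46.
Solve 346/(1 + 2.46·e^(−0.117t)) = 176: 1 + 2.46·e^(−0.117t) = 1.9659, so e^(−0.117t) = 0.392646.
−0.117·t = ln(0.392646) = -0.93485, so t = 0.93485/0.117 = 7.9901.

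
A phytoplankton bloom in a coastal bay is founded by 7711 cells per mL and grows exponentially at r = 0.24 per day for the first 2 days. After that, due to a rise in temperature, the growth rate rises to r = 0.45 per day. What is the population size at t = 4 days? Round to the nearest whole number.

30650 cells per mL

Phase 1: N(2) = 7711·e^(0.24×2) = 7711·e^0.48 = 12461.5.
Phase 2 runs for 4 − 2 = 2 days at r = 0.45.
N(4) = 12461.5·e^(0.45×2) = 12461.5·e^0.9 = 30650.5.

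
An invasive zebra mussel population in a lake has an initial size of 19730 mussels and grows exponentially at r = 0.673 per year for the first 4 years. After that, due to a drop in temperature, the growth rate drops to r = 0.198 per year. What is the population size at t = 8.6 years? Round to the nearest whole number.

724108 mussels

Phase 1: N(4) = 19730·e^(0.673×4) = 19730·e^2.692 = 291238.
Phase 2 runs for 8.6 − 4 = 4.6 years at r = 0.198.
N(8.6) = 291238·e^(0.198×4.6) = 291238·e^0.9108 = 724108.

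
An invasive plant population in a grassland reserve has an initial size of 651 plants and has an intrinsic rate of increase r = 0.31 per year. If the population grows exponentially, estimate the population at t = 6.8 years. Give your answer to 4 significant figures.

5359 plants

N(t) = N₀·e^(rt) = 651 × e^(0.31×6.8) = 651 × e^2.108.
e^2.108 ≈ 8.2318, so N ≈ 651 × 8.2318 = 5358.88.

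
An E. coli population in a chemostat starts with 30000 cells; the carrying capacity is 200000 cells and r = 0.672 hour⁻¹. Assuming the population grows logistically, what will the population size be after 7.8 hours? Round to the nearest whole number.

A = (K − N₀)/N₀ = (200000 − 30000)/30000 = 5.6667.
N(t) = K/(1 + A·e^(−rt)) = 200000/(1 + 5.6667×e^(−0.672×7.8)).
e^(−5.242) = 0.0052918; denominator = 1 + 5.6667×0.0052918 = 1.03.
N = 200000/1.03 = 194177.

194177 cells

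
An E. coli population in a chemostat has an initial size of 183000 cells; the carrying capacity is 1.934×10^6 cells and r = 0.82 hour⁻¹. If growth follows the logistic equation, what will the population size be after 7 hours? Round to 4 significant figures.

1876000 cells

A = (K − N₀)/N₀ = (1.934×10^6 − 183000)/183000 = 9.5683.
N(t) = K/(1 + A·e^(−rt)) = 1.934×10^6/(1 + 9.5683×e^(−0.82×7)).
e^(−5.74) = 0.0032148; denominator = 1 + 9.5683×0.0032148 = 1.0308.
N = 1.934×10^6/1.0308 = 1.876286×10^6.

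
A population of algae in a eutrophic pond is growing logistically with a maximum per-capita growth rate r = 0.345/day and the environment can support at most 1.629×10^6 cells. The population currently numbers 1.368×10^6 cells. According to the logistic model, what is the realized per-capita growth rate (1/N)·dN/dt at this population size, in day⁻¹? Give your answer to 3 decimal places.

0.055 per day

(1/N)·dN/dt = r(1 − N/K) = 0.345 × (1 − 1.368×10^6/1.629×10^6).
= 0.345 × 0.16022 = 0.055276.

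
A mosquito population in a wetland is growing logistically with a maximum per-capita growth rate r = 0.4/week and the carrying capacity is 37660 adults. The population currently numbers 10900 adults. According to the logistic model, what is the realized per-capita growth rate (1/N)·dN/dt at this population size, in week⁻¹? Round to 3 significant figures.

0.284 per week

(1/N)·dN/dt = r(1 − N/K) = 0.4 × (1 − 10900/37660).
= 0.4 × 0.71057 = 0.28423.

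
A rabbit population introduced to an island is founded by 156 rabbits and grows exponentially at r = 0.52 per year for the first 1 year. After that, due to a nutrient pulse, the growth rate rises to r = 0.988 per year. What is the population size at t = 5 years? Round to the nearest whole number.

13655 rabbits

Phase 1: N(1) = 156·e^(0.52×1) = 156·e^0.52 = 262.396.
Phase 2 runs for 5 − 1 = 4 years at r = 0.988.
N(5) = 262.396·e^(0.988×4) = 262.396·e^3.952 = 13654.9.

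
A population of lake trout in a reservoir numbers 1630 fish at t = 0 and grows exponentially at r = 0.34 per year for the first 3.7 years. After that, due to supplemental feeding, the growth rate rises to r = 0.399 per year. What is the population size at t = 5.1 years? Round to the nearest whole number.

10026 fish

Phase 1: N(3.7) = 1630·e^(0.34×3.7) = 1630·e^1.258 = 5734.96.
Phase 2 runs for 5.1 − 3.7 = 1.4 years at r = 0.399.
N(5.1) = 5734.96·e^(0.399×1.4) = 5734.96·e^0.5586 = 10026.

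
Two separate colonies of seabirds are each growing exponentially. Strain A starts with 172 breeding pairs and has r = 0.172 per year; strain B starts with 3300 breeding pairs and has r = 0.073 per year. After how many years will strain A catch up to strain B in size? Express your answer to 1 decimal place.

Set 172·e^(0.172t) = 3300·e^(0.073t).
e^((0.172 − 0.073)t) = 3300/172 → e^(0.099·t) = 19.186.
0.099·t = ln(19.186) = 2.9542, so t = 2.9542/0.099 = 29.84.

29.8 years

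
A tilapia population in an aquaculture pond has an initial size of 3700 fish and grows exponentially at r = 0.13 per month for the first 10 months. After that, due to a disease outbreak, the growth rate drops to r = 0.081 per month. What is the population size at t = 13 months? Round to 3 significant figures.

17300 fish

Phase 1: N(10) = 3700·e^(0.13×10) = 3700·e^1.3 = 13576.4.
Phase 2 runs for 13 − 10 = 3 months at r = 0.081.
N(13) = 13576.4·e^(0.081×3) = 13576.4·e^0.243 = 17310.8.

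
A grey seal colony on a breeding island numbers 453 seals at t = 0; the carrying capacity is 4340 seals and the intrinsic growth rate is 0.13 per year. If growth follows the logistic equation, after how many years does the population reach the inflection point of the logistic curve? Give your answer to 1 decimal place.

16.5 years

Logistic growth is fastest at N = K/2 = 2170.
A = (K − N₀)/N₀ = 8.5806. Set K/(1 + A·e^(−rt)) = K/2 → A·e^(−rt) = 1.
e^(−0.13t) = 1/8.5806 = 0.116542, so t = ln(8.5806)/0.13 = 2.1495/0.13 = 16.535.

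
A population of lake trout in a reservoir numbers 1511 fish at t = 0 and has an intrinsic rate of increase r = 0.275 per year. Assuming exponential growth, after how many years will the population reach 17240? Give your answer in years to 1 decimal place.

Set N₀·e^(rt) = 17240: e^(0.275·t) = 17240/1511 = 11.41.
0.275·t = ln(11.41) = 2.4345, so t = 2.4345/0.275 = 8.8526.

8.9 years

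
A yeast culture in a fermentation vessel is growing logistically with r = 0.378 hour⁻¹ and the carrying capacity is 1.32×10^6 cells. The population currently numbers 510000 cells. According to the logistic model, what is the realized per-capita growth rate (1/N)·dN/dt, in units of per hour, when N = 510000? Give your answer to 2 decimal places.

(1/N)·dN/dt = r(1 − N/K) = 0.378 × (1 − 510000/1.32×10^6).
= 0.378 × 0.61364 = 0.23195.

0.23 per hour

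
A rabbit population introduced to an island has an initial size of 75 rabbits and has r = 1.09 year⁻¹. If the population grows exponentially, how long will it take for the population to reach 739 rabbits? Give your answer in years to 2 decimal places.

Set N₀·e^(rt) = 739: e^(1.09·t) = 739/75 = 9.8533.
1.09·t = ln(9.8533) = 2.2878, so t = 2.2878/1.09 = 2.0989.

2.10 years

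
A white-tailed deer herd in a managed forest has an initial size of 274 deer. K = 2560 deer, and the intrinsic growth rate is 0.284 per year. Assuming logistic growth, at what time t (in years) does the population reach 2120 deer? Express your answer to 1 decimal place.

13.0 years

A = (K − N₀)/N₀ = (2560 − 274)/274 = 8.3431.
Solve 2560/(1 + 8.3431·e^(−0.284t)) = 2120: 1 + 8.3431·e^(−0.284t) = 1.2075, so e^(−0.284t) = 0.0248766.
−0.284·t = ln(0.0248766) = -3.6938, so t = 3.6938/0.284 = 13.006.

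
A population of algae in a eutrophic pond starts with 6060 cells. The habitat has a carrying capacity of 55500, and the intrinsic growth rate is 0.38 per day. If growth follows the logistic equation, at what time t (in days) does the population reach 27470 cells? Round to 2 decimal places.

5.47 days

A = (K − N₀)/N₀ = (55500 − 6060)/6060 = 8.1584.
Solve 55500/(1 + 8.1584·e^(−0.38t)) = 27470: 1 + 8.1584·e^(−0.38t) = 2.0204, so e^(−0.38t) = 0.125072.
−0.38·t = ln(0.125072) = -2.0789, so t = 2.0789/0.38 = 5.4707.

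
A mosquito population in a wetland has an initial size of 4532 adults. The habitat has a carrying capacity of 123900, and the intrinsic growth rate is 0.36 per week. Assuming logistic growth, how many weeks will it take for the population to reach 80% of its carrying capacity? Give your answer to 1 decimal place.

12.9 weeks

A = (K − N₀)/N₀ = (123900 − 4532)/4532 = 26.339.
Solve 123900/(1 + 26.339·e^(−0.36t)) = 99120: 1 + 26.339·e^(−0.36t) = 1.25, so e^(−0.36t) = 0.00949166.
−0.36·t = ln(0.00949166) = -4.6573, so t = 4.6573/0.36 = 12.937.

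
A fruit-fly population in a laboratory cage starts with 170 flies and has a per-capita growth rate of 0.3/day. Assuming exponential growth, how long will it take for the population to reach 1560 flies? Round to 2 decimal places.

Set N₀·e^(rt) = 1560: e^(0.3·t) = 1560/170 = 9.1765.
0.3·t = ln(9.1765) = 2.2166, so t = 2.2166/0.3 = 7.3888.

7.39 days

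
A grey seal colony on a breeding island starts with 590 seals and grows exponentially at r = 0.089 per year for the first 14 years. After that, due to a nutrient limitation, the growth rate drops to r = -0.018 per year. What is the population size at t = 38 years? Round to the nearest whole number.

Phase 1: N(14) = 590·e^(0.089×14) = 590·e^1.246 = 2051.08.
Phase 2 runs for 38 − 14 = 24 years at r = -0.018.
N(38) = 2051.08·e^(-0.018×24) = 2051.08·e^-0.432 = 1331.58.

1332 seals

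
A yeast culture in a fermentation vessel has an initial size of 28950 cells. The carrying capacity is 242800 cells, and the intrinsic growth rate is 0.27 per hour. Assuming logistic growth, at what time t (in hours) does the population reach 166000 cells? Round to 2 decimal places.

10.26 hours

A = (K − N₀)/N₀ = (242800 − 28950)/28950 = 7.3869.
Solve 242800/(1 + 7.3869·e^(−0.27t)) = 166000: 1 + 7.3869·e^(−0.27t) = 1.4627, so e^(−0.27t) = 0.0626314.
−0.27·t = ln(0.0626314) = -2.7705, so t = 2.7705/0.27 = 10.261.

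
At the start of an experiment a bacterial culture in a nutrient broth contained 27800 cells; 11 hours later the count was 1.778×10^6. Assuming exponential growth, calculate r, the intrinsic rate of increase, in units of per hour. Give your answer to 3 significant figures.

From N(t) = N₀·e^(rt): e^(r·11) = 1.778×10^6/27800 = 63.957.
r·11 = ln(63.957) = 4.1582, so r = 4.1582/11 = 0.37802.

0.378 per hour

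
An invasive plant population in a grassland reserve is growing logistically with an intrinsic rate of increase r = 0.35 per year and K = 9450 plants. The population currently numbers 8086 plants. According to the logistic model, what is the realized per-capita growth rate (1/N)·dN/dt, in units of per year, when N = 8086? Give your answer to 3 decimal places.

0.051 per year

(1/N)·dN/dt = r(1 − N/K) = 0.35 × (1 − 8086/9450).
= 0.35 × 0.14434 = 0.050519.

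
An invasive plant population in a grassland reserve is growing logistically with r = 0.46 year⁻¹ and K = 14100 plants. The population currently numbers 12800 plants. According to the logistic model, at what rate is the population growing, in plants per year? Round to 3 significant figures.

543 plants per year

dN/dt = rN(1 − N/K) = 0.46 × 12800 × (1 − 12800/14100).
1 − 12800/14100 = 0.092199; dN/dt = 0.46 × 12800 × 0.092199 = 542.87.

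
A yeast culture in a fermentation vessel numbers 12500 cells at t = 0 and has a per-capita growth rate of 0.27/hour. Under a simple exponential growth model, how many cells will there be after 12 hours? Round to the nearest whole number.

319172 cells

N(t) = N₀·e^(rt) = 12500 × e^(0.27×12) = 12500 × e^3.24.
e^3.24 ≈ 25.534, so N ≈ 12500 × 25.534 = 319172.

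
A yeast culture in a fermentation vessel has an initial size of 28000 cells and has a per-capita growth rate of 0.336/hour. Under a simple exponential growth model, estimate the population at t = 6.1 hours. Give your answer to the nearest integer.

217414 cells

N(t) = N₀·e^(rt) = 28000 × e^(0.336×6.1) = 28000 × e^2.05.
e^2.05 ≈ 7.7648, so N ≈ 28000 × 7.7648 = 217414.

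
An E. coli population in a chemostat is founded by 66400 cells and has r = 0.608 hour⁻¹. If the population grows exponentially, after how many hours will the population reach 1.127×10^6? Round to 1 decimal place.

4.7 hours

Set N₀·e^(rt) = 1.127×10^6: e^(0.608·t) = 1.127×10^6/66400 = 16.973.
0.608·t = ln(16.973) = 2.8316, so t = 2.8316/0.608 = 4.6573.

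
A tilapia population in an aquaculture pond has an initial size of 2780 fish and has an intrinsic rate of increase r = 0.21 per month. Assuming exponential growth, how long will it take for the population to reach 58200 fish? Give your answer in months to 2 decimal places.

14.48 months

Set N₀·e^(rt) = 58200: e^(0.21·t) = 58200/2780 = 20.935.
0.21·t = ln(20.935) = 3.0414, so t = 3.0414/0.21 = 14.483.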